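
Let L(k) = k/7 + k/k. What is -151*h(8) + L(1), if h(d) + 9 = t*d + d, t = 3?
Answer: -24303/7 ≈ -3471.9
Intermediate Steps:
h(d) = -9 + 4*d (h(d) = -9 + (3*d + d) = -9 + 4*d)
L(k) = 1 + k/7 (L(k) = k*(1/7) + 1 = k/7 + 1 = 1 + k/7)
-151*h(8) + L(1) = -151*(-9 + 4*8) + (1 + (1/7)*1) = -151*(-9 + 32) + (1 + 1/7) = -151*23 + 8/7 = -3473 + 8/7 = -24303/7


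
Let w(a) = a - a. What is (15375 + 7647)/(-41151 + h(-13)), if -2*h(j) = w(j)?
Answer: -7674/13717 ≈ -0.55945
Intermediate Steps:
w(a) = 0
h(j) = 0 (h(j) = -1/2*0 = 0)
(15375 + 7647)/(-41151 + h(-13)) = (15375 + 7647)/(-41151 + 0) = 23022/(-41151) = 23022*(-1/41151) = -7674/13717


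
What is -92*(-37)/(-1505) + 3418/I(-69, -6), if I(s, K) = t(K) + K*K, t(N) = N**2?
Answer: 2449501/54180 ≈ 45.210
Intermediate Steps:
I(s, K) = 2*K**2 (I(s, K) = K**2 + K*K = K**2 + K**2 = 2*K**2)
-92*(-37)/(-1505) + 3418/I(-69, -6) = -92*(-37)/(-1505) + 3418/((2*(-6)**2)) = 3404*(-1/1505) + 3418/((2*36)) = -3404/1505 + 3418/72 = -3404/1505 + 3418*(1/72) = -3404/1505 + 1709/36 = 2449501/54180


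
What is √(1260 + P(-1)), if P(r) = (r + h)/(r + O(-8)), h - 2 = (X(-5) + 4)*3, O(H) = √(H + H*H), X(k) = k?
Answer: √(-1262 + 2520*√14)/√(-1 + 2*√14) ≈ 35.492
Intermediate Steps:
O(H) = √(H + H²)
h = -1 (h = 2 + (-5 + 4)*3 = 2 - 1*3 = 2 - 3 = -1)
P(r) = (-1 + r)/(r + 2*√14) (P(r) = (r - 1)/(r + √(-8*(1 - 8))) = (-1 + r)/(r + √(-8*(-7))) = (-1 + r)/(r + √56) = (-1 + r)/(r + 2*√14))
√(1260 + P(-1)) = √(1260 + (-1 - 1)/(-1 + 2*√14)) = √(1260 - 2/(-1 + 2*√14))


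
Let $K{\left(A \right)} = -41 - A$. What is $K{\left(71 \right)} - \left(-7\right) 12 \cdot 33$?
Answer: $2660$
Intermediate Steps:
$K{\left(71 \right)} - \left(-7\right) 12 \cdot 33 = \left(-41 - 71\right) - \left(-7\right) 12 \cdot 33 = \left(-41 - 71\right) - \left(-84\right) 33 = -112 - -2772 = -112 + 2772 = 2660$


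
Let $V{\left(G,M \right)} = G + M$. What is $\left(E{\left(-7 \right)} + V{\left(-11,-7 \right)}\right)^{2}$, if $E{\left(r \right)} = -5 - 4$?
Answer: $729$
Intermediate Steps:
$E{\left(r \right)} = -9$ ($E{\left(r \right)} = -5 - 4 = -9$)
$\left(E{\left(-7 \right)} + V{\left(-11,-7 \right)}\right)^{2} = \left(-9 - 18\right)^{2} = \left(-27\right)^{2} = 729$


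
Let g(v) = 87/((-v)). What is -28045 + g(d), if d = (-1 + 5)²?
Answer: -448807/16 ≈ -28050.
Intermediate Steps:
d = 16 (d = 4² = 16)
g(v) = -87/v (g(v) = 87*(-1/v) = -87/v)
-28045 + g(d) = -28045 - 87/16 = -448807/16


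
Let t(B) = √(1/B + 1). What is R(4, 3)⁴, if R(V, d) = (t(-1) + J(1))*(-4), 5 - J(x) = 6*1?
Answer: 256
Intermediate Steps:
t(B) = √(1 + 1/B)
J(x) = -1 (J(x) = 5 - 6 = -1)
R(V, d) = 4 (R(V, d) = (√((1 - 1)/(-1)) - 1)*(-4) = (√(-1*0) - 1)*(-4) = (√0 - 1)*(-4) = (0 - 1)*(-4) = -1*(-4) = 4)
R(4, 3)⁴ = 4⁴ = 256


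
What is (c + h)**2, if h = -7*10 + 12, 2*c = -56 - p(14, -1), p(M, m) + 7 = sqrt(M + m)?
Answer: (165 + sqrt(13))**2/4 ≈ 7107.0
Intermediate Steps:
p(M, m) = -7 + sqrt(M + m)
c = -49/2 - sqrt(13)/2 (c = (-56 - (-7 + sqrt(14 - 1)))/2 = (-56 - (-7 + sqrt(13)))/2 = (-56 + (7 - sqrt(13)))/2 = (-49 - sqrt(13))/2 = -49/2 - sqrt(13)/2 ≈ -26.303)
h = -58 (h = -70 + 12 = -58)
(c + h)**2 = ((-49/2 - sqrt(13)/2) - 58)**2 = (-165/2 - sqrt(13)/2)**2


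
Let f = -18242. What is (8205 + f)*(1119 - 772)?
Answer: -3482839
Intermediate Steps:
(8205 + f)*(1119 - 772) = (8205 - 18242)*(1119 - 772) = -10037*347 = -3482839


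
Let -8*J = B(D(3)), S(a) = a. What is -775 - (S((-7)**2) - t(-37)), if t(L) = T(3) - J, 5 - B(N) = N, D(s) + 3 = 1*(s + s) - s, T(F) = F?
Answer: -6563/8 ≈ -820.38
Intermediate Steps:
D(s) = -3 + s (D(s) = -3 + (1*(s + s) - s) = -3 + (1*(2*s) - s) = -3 + (2*s - s) = -3 + s)
B(N) = 5 - N
J = -5/8 (J = -(5 - (-3 + 3))/8 = -(5 - 1*0)/8 = -(5 + 0)/8 = -1/8*5 = -5/8 ≈ -0.62500)
t(L) = 29/8 (t(L) = 3 - 1*(-5/8) = 3 + 5/8 = 29/8)
-775 - (S((-7)**2) - t(-37)) = -775 - ((-7)**2 - 1*29/8) = -775 - (49 - 29/8) = -775 - 1*363/8 = -775 - 363/8 = -6563/8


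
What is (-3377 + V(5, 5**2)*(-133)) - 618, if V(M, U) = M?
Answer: -4660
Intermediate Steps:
(-3377 + V(5, 5**2)*(-133)) - 618 = (-3377 + 5*(-133)) - 618 = (-3377 - 665) - 618 = -4042 - 618 = -4660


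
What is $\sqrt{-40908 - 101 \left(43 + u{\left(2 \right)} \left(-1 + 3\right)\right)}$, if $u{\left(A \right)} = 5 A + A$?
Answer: $5 i \sqrt{1907} \approx 218.35 i$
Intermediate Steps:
$u{\left(A \right)} = 6 A$
$\sqrt{-40908 - 101 \left(43 + u{\left(2 \right)} \left(-1 + 3\right)\right)} = \sqrt{-40908 - 101 \left(43 + 6 \cdot 2 \left(-1 + 3\right)\right)} = \sqrt{-40908 - 101 \left(43 + 12 \cdot 2\right)} = \sqrt{-40908 - 101 \left(43 + 24\right)} = \sqrt{-40908 - 6767} = \sqrt{-47675} = 5 i \sqrt{1907}$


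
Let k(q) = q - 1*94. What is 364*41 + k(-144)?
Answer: 14686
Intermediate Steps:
k(q) = -94 + q (k(q) = q - 94 = -94 + q)
364*41 + k(-144) = 364*41 + (-94 - 144) = 14924 - 238 = 14686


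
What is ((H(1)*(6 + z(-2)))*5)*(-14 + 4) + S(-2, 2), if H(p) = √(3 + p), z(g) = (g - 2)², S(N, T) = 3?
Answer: -2197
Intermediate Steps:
z(g) = (-2 + g)²
((H(1)*(6 + z(-2)))*5)*(-14 + 4) + S(-2, 2) = ((√(3 + 1)*(6 + (-2 - 2)²))*5)*(-14 + 4) + 3 = ((√4*(6 + (-4)²))*5)*(-10) + 3 = ((2*(6 + 16))*5)*(-10) + 3 = ((2*22)*5)*(-10) + 3 = (44*5)*(-10) + 3 = 220*(-10) + 3 = -2200 + 3 = -2197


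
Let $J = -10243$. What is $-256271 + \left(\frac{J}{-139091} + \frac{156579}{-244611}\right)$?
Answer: $- \frac{2906391946382029}{11341062867} \approx -2.5627 \cdot 10^{5}$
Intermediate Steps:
$-256271 + \left(\frac{J}{-139091} + \frac{156579}{-244611}\right) = -256271 + \left(- \frac{10243}{-139091} + \frac{156579}{-244611}\right) = -256271 + \left(\left(-10243\right) \left(- \frac{1}{139091}\right) + 156579 \left(- \frac{1}{244611}\right)\right) = -256271 + \left(\frac{10243}{139091} - \frac{52193}{81537}\right) = -256271 - \frac{6424393072}{11341062867} = - \frac{2906391946382029}{11341062867}$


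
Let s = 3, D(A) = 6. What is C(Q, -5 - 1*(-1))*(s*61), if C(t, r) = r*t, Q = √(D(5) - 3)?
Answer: -732*√3 ≈ -1267.9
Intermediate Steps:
Q = √3 (Q = √(6 - 3) = √3 ≈ 1.7320)
C(Q, -5 - 1*(-1))*(s*61) = ((-5 - 1*(-1))*√3)*(3*61) = ((-5 + 1)*√3)*183 = -4*√3*183 = -732*√3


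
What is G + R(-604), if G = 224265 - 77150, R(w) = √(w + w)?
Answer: 147115 + 2*I*√302 ≈ 1.4712e+5 + 34.756*I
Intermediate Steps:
R(w) = √2*√w (R(w) = √(2*w) = √2*√w)
G = 147115
G + R(-604) = 147115 + √2*√(-604) = 147115 + √2*(2*I*√151) = 147115 + 2*I*√302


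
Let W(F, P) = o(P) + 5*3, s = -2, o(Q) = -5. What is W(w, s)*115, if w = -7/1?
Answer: 1150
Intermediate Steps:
w = -7 (w = -7*1 = -7)
W(F, P) = 10 (W(F, P) = -5 + 5*3 = -5 + 15 = 10)
W(w, s)*115 = 10*115 = 1150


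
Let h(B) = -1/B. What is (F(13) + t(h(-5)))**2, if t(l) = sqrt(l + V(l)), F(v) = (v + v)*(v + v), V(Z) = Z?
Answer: (3380 + sqrt(10))**2/25 ≈ 4.5783e+5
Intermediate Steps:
F(v) = 4*v**2 (F(v) = (2*v)*(2*v) = 4*v**2)
t(l) = sqrt(2)*sqrt(l) (t(l) = sqrt(l + l) = sqrt(2*l) = sqrt(2)*sqrt(l))
(F(13) + t(h(-5)))**2 = (4*13**2 + sqrt(2)*sqrt(-1/(-5)))**2 = (4*169 + sqrt(2)*sqrt(-1*(-1/5)))**2 = (676 + sqrt(2)*sqrt(1/5))**2 = (676 + sqrt(2)*(sqrt(5)/5))**2 = (676 + sqrt(10)/5)**2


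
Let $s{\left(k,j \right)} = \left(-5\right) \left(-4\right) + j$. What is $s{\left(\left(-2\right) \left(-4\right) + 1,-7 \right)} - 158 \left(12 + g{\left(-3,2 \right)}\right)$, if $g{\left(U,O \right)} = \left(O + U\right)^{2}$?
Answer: $-2041$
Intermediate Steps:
$s{\left(k,j \right)} = 20 + j$
$s{\left(\left(-2\right) \left(-4\right) + 1,-7 \right)} - 158 \left(12 + g{\left(-3,2 \right)}\right) = \left(20 - 7\right) - 158 \left(12 + \left(2 - 3\right)^{2}\right) = 13 - 158 \left(12 + \left(-1\right)^{2}\right) = 13 - 158 \left(12 + 1\right) = 13 - 2054 = -2041$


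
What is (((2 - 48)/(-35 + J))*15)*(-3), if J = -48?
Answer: -2070/83 ≈ -24.940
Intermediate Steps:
(((2 - 48)/(-35 + J))*15)*(-3) = (((2 - 48)/(-35 - 48))*15)*(-3) = (-46/(-83)*15)*(-3) = (-46*(-1/83)*15)*(-3) = ((46/83)*15)*(-3) = (690/83)*(-3) = -2070/83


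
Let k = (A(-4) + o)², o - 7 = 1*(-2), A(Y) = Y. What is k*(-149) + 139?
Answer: -10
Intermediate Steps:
o = 5 (o = 7 + 1*(-2) = 7 - 2 = 5)
k = 1 (k = (-4 + 5)² = 1² = 1)
k*(-149) + 139 = 1*(-149) + 139 = -149 + 139 = -10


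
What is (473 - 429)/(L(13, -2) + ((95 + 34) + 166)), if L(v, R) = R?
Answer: 44/293 ≈ 0.15017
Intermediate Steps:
(473 - 429)/(L(13, -2) + ((95 + 34) + 166)) = (473 - 429)/(-2 + ((95 + 34) + 166)) = 44/(-2 + (129 + 166)) = 44/(-2 + 295) = 44/293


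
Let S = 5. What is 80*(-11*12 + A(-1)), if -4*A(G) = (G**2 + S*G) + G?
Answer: -10460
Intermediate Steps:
A(G) = -3*G/2 - G**2/4 (A(G) = -((G**2 + 5*G) + G)/4 = -(G**2 + 6*G)/4 = -3*G/2 - G**2/4)
80*(-11*12 + A(-1)) = 80*(-11*12 - 1/4*(-1)*(6 - 1)) = 80*(-132 - 1/4*(-1)*5) = 80*(-132 + 5/4) = 80*(-523/4) = -10460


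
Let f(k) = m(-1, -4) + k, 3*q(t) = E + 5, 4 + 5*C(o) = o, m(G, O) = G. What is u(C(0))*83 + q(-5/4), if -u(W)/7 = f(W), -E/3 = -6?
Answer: 15802/15 ≈ 1053.5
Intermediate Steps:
E = 18 (E = -3*(-6) = 18)
C(o) = -⅘ + o/5
q(t) = 23/3 (q(t) = (18 + 5)/3 = (⅓)*23 = 23/3)
f(k) = -1 + k
u(W) = 7 - 7*W (u(W) = -7*(-1 + W) = 7 - 7*W)
u(C(0))*83 + q(-5/4) = (7 - 7*(-⅘ + (⅕)*0))*83 + 23/3 = (7 - 7*(-⅘ + 0))*83 + 23/3 = (7 - 7*(-⅘))*83 + 23/3 = (7 + 28/5)*83 + 23/3 = (63/5)*83 + 23/3 = 5229/5 + 23/3 = 15802/15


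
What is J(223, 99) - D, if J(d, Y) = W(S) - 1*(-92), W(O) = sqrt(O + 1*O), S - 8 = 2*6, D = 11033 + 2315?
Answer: -13256 + 2*sqrt(10) ≈ -13250.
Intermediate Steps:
D = 13348
S = 20 (S = 8 + 2*6 = 8 + 12 = 20)
W(O) = sqrt(2)*sqrt(O) (W(O) = sqrt(O + O) = sqrt(2*O) = sqrt(2)*sqrt(O))
J(d, Y) = 92 + 2*sqrt(10) (J(d, Y) = sqrt(2)*sqrt(20) - 1*(-92) = sqrt(2)*(2*sqrt(5)) + 92 = 2*sqrt(10) + 92 = 92 + 2*sqrt(10))
J(223, 99) - D = (92 + 2*sqrt(10)) - 1*13348 = (92 + 2*sqrt(10)) - 13348 = -13256 + 2*sqrt(10)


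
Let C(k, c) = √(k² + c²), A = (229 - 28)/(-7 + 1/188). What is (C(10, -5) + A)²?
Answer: 1644086069/1729225 - 75576*√5/263 ≈ 308.21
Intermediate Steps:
A = -37788/1315 (A = 201/(-7 + 1/188) = 201/(-1315/188) = 201*(-188/1315) = -37788/1315 ≈ -28.736)
C(k, c) = √(c² + k²)
(C(10, -5) + A)² = (√((-5)² + 10²) - 37788/1315)² = (√(25 + 100) - 37788/1315)² = (√125 - 37788/1315)² = (5*√5 - 37788/1315)² = (-37788/1315 + 5*√5)²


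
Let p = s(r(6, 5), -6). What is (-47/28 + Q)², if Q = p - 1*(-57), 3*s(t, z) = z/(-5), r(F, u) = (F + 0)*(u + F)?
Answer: 60855601/19600 ≈ 3104.9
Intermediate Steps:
r(F, u) = F*(F + u)
s(t, z) = -z/15 (s(t, z) = (z/(-5))/3 = (z*(-⅕))/3 = (-z/5)/3 = -z/15)
p = ⅖ (p = -1/15*(-6) = ⅖ ≈ 0.40000)
Q = 287/5 (Q = ⅖ - 1*(-57) = ⅖ + 57 = 287/5 ≈ 57.400)
(-47/28 + Q)² = (-47/28 + 287/5)² = (7801/140)² = 60855601/19600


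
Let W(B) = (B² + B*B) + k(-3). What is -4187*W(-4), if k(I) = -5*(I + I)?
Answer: -259594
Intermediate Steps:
k(I) = -10*I
W(B) = 30 + 2*B² (W(B) = (B² + B*B) - 10*(-3) = (B² + B²) + 30 = 2*B² + 30 = 30 + 2*B²)
-4187*W(-4) = -4187*(30 + 2*(-4)²) = -4187*(30 + 2*16) = -4187*(30 + 32) = -4187*62 = -259594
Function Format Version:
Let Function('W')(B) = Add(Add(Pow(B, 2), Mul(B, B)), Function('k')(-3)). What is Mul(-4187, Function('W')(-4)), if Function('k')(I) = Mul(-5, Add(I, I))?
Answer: -259594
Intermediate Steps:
Function('k')(I) = Mul(-10, I) (Function('k')(I) = Mul(-5, Mul(2, I)) = Mul(-10, I))
Function('W')(B) = Add(30, Mul(2, Pow(B, 2))) (Function('W')(B) = Add(Add(Pow(B, 2), Mul(B, B)), Mul(-10, -3)) = Add(Add(Pow(B, 2), Pow(B, 2)), 30) = Add(Mul(2, Pow(B, 2)), 30) = Add(30, Mul(2, Pow(B, 2))))
Mul(-4187, Function('W')(-4)) = Mul(-4187, Add(30, Mul(2, Pow(-4, 2)))) = Mul(-4187, Add(30, Mul(2, 16))) = Mul(-4187, Add(30, 32)) = Mul(-4187, 62) = -259594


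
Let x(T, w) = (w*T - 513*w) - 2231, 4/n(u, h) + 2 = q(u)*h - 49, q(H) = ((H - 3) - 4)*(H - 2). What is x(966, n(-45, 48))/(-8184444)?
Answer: 87202493/319905362628 ≈ 0.00027259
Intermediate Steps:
q(H) = (-7 + H)*(-2 + H) (q(H) = ((-3 + H) - 4)*(-2 + H) = (-7 + H)*(-2 + H))
n(u, h) = 4/(-51 + h*(14 + u² - 9*u)) (n(u, h) = 4/(-2 + ((14 + u² - 9*u)*h - 49)) = 4/(-2 + (h*(14 + u² - 9*u) - 49)) = 4/(-2 + (-49 + h*(14 + u² - 9*u))) = 4/(-51 + h*(14 + u² - 9*u)))
x(T, w) = -2231 - 513*w + T*w (x(T, w) = (T*w - 513*w) - 2231 = (-513*w + T*w) - 2231 = -2231 - 513*w + T*w)
x(966, n(-45, 48))/(-8184444) = (-2231 - 2052/(-51 + 48*(14 + (-45)² - 9*(-45))) + 966*(4/(-51 + 48*(14 + (-45)² - 9*(-45)))))/(-8184444) = (-2231 - 2052/(-51 + 48*(14 + 2025 + 405)) + 966*(4/(-51 + 48*(14 + 2025 + 405))))*(-1/8184444) = (-2231 - 2052/(-51 + 48*2444) + 966*(4/(-51 + 48*2444)))*(-1/8184444) = (-2231 - 2052/(-51 + 117312) + 966*(4/(-51 + 117312)))*(-1/8184444) = (-2231 - 2052/117261 + 966*(4/117261))*(-1/8184444) = (-2231 - 2052/117261 + 966*(4*(1/117261)))*(-1/8184444) = (-2231 - 513*4/117261 + 966*(4/117261))*(-1/8184444) = (-2231 - 76/4343 + 1288/39087)*(-1/8184444) = -87202493/39087*(-1/8184444) = 87202493/319905362628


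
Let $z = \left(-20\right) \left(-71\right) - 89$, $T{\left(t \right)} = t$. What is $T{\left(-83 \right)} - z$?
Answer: $-1414$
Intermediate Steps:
$z = 1331$ ($z = 1420 - 89 = 1331$)
$T{\left(-83 \right)} - z = -83 - 1331 = -1414$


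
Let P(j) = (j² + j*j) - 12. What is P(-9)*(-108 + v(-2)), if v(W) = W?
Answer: -16500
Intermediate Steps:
P(j) = -12 + 2*j² (P(j) = (j² + j²) - 12 = 2*j² - 12 = -12 + 2*j²)
P(-9)*(-108 + v(-2)) = (-12 + 2*(-9)²)*(-108 - 2) = (-12 + 2*81)*(-110) = (-12 + 162)*(-110) = 150*(-110) = -16500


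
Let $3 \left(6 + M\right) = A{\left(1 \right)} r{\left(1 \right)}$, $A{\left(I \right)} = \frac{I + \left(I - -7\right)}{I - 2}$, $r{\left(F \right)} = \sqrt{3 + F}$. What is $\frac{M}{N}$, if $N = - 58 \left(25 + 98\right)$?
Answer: $\frac{2}{1189} \approx 0.0016821$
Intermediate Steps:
$A{\left(I \right)} = \frac{7 + 2 I}{-2 + I}$ ($A{\left(I \right)} = \frac{I + \left(I + 7\right)}{-2 + I} = \frac{I + \left(7 + I\right)}{-2 + I} = \frac{7 + 2 I}{-2 + I}$)
$N = -7134$ ($N = \left(-58\right) 123 = -7134$)
$M = -12$ ($M = -6 + \frac{\frac{7 + 2 \cdot 1}{-2 + 1} \sqrt{3 + 1}}{3} = -6 + \frac{\frac{7 + 2}{-1} \sqrt{4}}{3} = -6 + \frac{\left(-1\right) 9 \cdot 2}{3} = -6 + \frac{\left(-9\right) 2}{3} = -6 + \frac{1}{3} \left(-18\right) = -6 - 6 = -12$)
$\frac{M}{N} = - \frac{12}{-7134} = \left(-12\right) \left(- \frac{1}{7134}\right) = \frac{2}{1189}$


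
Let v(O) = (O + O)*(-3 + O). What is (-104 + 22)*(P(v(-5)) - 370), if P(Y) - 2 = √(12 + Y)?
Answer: 30176 - 164*√23 ≈ 29390.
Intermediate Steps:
v(O) = 2*O*(-3 + O) (v(O) = (2*O)*(-3 + O) = 2*O*(-3 + O))
P(Y) = 2 + √(12 + Y)
(-104 + 22)*(P(v(-5)) - 370) = (-104 + 22)*((2 + √(12 + 2*(-5)*(-3 - 5))) - 370) = -82*((2 + √(12 + 2*(-5)*(-8))) - 370) = -82*((2 + √(12 + 80)) - 370) = -82*((2 + √92) - 370) = -82*((2 + 2*√23) - 370) = -82*(-368 + 2*√23) = 30176 - 164*√23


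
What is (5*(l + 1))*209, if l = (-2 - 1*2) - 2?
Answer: -5225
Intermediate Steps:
l = -6 (l = (-2 - 2) - 2 = -4 - 2 = -6)
(5*(l + 1))*209 = (5*(-6 + 1))*209 = (5*(-5))*209 = -25*209 = -5225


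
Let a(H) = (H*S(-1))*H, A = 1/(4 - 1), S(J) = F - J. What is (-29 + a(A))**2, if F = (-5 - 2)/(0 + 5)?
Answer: 1708249/2025 ≈ 843.58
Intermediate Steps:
F = -7/5 ≈ -1.4000
S(J) = -7/5 - J
A = 1/3 ≈ 0.33333
a(H) = -2*H**2/5 (a(H) = (H*(-7/5 - 1*(-1)))*H = (H*(-7/5 + 1))*H = (H*(-2/5))*H = (-2*H/5)*H = -2*H**2/5)
(-29 + a(A))**2 = (-29 - 2*(1/3)**2/5)**2 = (-29 - 2/5*1/9)**2 = (-29 - 2/45)**2 = (-1307/45)**2 = 1708249/2025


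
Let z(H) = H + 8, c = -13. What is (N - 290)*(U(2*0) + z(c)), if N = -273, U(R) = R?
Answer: 2815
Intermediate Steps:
z(H) = 8 + H
(N - 290)*(U(2*0) + z(c)) = (-273 - 290)*(2*0 + (8 - 13)) = -563*(0 - 5) = -563*(-5) = 2815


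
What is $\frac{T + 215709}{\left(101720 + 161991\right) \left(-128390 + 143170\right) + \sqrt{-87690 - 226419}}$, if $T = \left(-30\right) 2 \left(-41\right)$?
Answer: $\frac{850346093050020}{15191664453176330509} - \frac{654507 i \sqrt{34901}}{15191664453176330509} \approx 5.5975 \cdot 10^{-5} - 8.0487 \cdot 10^{-12} i$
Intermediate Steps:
$T = 2460$ ($T = \left(-60\right) \left(-41\right) = 2460$)
$\frac{T + 215709}{\left(101720 + 161991\right) \left(-128390 + 143170\right) + \sqrt{-87690 - 226419}} = \frac{2460 + 215709}{\left(101720 + 161991\right) \left(-128390 + 143170\right) + \sqrt{-87690 - 226419}} = \frac{218169}{263711 \cdot 14780 + \sqrt{-314109}} = \frac{218169}{3897648580 + 3 i \sqrt{34901}}$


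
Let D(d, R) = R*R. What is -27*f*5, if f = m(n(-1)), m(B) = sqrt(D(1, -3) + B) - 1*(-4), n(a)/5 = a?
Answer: -810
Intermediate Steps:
D(d, R) = R**2
n(a) = 5*a
m(B) = 4 + sqrt(9 + B) (m(B) = sqrt((-3)**2 + B) - 1*(-4) = sqrt(9 + B) + 4 = 4 + sqrt(9 + B))
f = 6 (f = 4 + sqrt(9 + 5*(-1)) = 4 + sqrt(9 - 5) = 4 + sqrt(4) = 4 + 2 = 6)
-27*f*5 = -27*6*5 = -162*5 = -810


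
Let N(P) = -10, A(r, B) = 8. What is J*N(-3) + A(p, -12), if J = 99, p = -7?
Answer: -982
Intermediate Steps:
J*N(-3) + A(p, -12) = 99*(-10) + 8 = -990 + 8 = -982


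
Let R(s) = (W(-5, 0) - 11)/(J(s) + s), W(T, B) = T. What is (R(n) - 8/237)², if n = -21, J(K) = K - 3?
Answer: 1308736/12638025 ≈ 0.10356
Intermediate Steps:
J(K) = -3 + K
R(s) = -16/(-3 + 2*s) (R(s) = (-5 - 11)/((-3 + s) + s) = -16/(-3 + 2*s))
(R(n) - 8/237)² = (-16/(-3 + 2*(-21)) - 8/237)² = (-16/(-3 - 42) - 8*1/237)² = (-16/(-45) - 8/237)² = (-16*(-1/45) - 8/237)² = (16/45 - 8/237)² = (1144/3555)² = 1308736/12638025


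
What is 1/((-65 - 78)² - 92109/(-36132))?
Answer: 12044/246318459 ≈ 4.8896e-5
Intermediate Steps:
1/((-65 - 78)² - 92109/(-36132)) = 1/((-143)² - 92109*(-1/36132)) = 1/(20449 + 30703/12044) = 1/(246318459/12044) = 12044/246318459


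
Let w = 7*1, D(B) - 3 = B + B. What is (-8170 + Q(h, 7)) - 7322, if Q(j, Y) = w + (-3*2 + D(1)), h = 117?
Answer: -15486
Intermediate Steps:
D(B) = 3 + 2*B (D(B) = 3 + (B + B) = 3 + 2*B)
w = 7
Q(j, Y) = 6 (Q(j, Y) = 7 + (-3*2 + (3 + 2*1)) = 7 + (-6 + (3 + 2)) = 7 + (-6 + 5) = 7 - 1 = 6)
(-8170 + Q(h, 7)) - 7322 = (-8170 + 6) - 7322 = -8164 - 7322 = -15486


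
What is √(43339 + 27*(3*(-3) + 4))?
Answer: 2*√10801 ≈ 207.86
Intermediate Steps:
√(43339 + 27*(3*(-3) + 4)) = √(43339 + 27*(-9 + 4)) = √(43339 + 27*(-5)) = √(43339 - 135) = √43204 = 2*√10801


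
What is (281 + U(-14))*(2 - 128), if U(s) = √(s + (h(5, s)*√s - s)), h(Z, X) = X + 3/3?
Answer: -35406 - 126*√13*14^(¼)*√(-I) ≈ -36027.0 + 621.38*I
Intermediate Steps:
h(Z, X) = 1 + X (h(Z, X) = X + 3*(⅓) = X + 1 = 1 + X)
U(s) = √(√s*(1 + s)) (U(s) = √(s + ((1 + s)*√s - s)) = √(s + (√s*(1 + s) - s)) = √(s + (-s + √s*(1 + s))) = √(√s*(1 + s)))
(281 + U(-14))*(2 - 128) = (281 + √(√(-14)*(1 - 14)))*(2 - 128) = (281 + √((I*√14)*(-13)))*(-126) = (281 + √(-13*I*√14))*(-126) = (281 + √13*14^(¼)*√(-I))*(-126) = -35406 - 126*√13*14^(¼)*√(-I)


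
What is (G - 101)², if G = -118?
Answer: 47961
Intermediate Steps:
(G - 101)² = (-118 - 101)² = (-219)² = 47961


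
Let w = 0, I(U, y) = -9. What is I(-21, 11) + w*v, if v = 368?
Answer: -9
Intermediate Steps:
I(-21, 11) + w*v = -9 + 0*368 = -9 + 0 = -9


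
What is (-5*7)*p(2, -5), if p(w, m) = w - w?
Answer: 0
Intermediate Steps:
p(w, m) = 0
(-5*7)*p(2, -5) = -5*7*0 = -35*0 = 0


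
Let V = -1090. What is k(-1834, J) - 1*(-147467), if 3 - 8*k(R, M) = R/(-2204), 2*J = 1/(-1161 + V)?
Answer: 1300071461/8816 ≈ 1.4747e+5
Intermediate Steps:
J = -1/4502 (J = 1/(2*(-1161 - 1090)) = (½)/(-2251) = (½)*(-1/2251) = -1/4502 ≈ -0.00022212)
k(R, M) = 3/8 + R/17632 (k(R, M) = 3/8 - R/(8*(-2204)) = 3/8 - R*(-1)/(8*2204) = 3/8 - (-1)*R/17632 = 3/8 + R/17632)
k(-1834, J) - 1*(-147467) = (3/8 + (1/17632)*(-1834)) - 1*(-147467) = (3/8 - 917/8816) + 147467 = 2389/8816 + 147467 = 1300071461/8816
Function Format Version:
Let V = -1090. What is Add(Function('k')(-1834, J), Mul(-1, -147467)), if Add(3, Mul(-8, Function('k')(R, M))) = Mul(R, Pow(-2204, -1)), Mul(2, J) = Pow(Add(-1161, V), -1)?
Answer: Rational(1300071461, 8816) ≈ 1.4747e+5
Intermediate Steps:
J = Rational(-1, 4502) (J = Mul(Rational(1, 2), Pow(Add(-1161, -1090), -1)) = Mul(Rational(1, 2), Pow(-2251, -1)) = Mul(Rational(1, 2), Rational(-1, 2251)) = Rational(-1, 4502) ≈ -0.00022212)
Function('k')(R, M) = Add(Rational(3, 8), Mul(Rational(1, 17632), R)) (Function('k')(R, M) = Add(Rational(3, 8), Mul(Rational(-1, 8), Mul(R, Pow(-2204, -1)))) = Add(Rational(3, 8), Mul(Rational(-1, 8), Mul(R, Rational(-1, 2204)))) = Add(Rational(3, 8), Mul(Rational(-1, 8), Mul(Rational(-1, 2204), R))) = Add(Rational(3, 8), Mul(Rational(1, 17632), R)))
Add(Function('k')(-1834, J), Mul(-1, -147467)) = Add(Add(Rational(3, 8), Mul(Rational(1, 17632), -1834)), Mul(-1, -147467)) = Add(Add(Rational(3, 8), Rational(-917, 8816)), 147467) = Add(Rational(2389, 8816), 147467) = Rational(1300071461, 8816)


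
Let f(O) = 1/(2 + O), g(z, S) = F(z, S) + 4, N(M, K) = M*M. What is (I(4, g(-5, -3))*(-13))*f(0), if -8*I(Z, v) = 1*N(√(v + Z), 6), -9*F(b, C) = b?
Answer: 1001/144 ≈ 6.9514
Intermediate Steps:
F(b, C) = -b/9
N(M, K) = M²
g(z, S) = 4 - z/9 (g(z, S) = -z/9 + 4 = 4 - z/9)
I(Z, v) = -Z/8 - v/8 (I(Z, v) = -(√(v + Z))²/8 = -(√(Z + v))²/8 = -(Z + v)/8 = -Z/8 - v/8)
(I(4, g(-5, -3))*(-13))*f(0) = ((-⅛*4 - (4 - ⅑*(-5))/8)*(-13))/(2 + 0) = ((-½ - (4 + 5/9)/8)*(-13))/2 = ((-½ - ⅛*41/9)*(-13))*(½) = ((-½ - 41/72)*(-13))*(½) = -77/72*(-13)*(½) = (1001/72)*(½) = 1001/144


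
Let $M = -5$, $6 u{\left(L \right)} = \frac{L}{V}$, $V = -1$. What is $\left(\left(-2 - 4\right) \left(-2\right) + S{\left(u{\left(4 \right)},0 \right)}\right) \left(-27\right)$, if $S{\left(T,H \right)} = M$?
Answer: $-189$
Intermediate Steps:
$u{\left(L \right)} = - \frac{L}{6}$ ($u{\left(L \right)} = \frac{L \frac{1}{-1}}{6} = \frac{L \left(-1\right)}{6} = \frac{\left(-1\right) L}{6} = - \frac{L}{6}$)
$S{\left(T,H \right)} = -5$
$\left(\left(-2 - 4\right) \left(-2\right) + S{\left(u{\left(4 \right)},0 \right)}\right) \left(-27\right) = \left(\left(-2 - 4\right) \left(-2\right) - 5\right) \left(-27\right) = \left(\left(-6\right) \left(-2\right) - 5\right) \left(-27\right) = \left(12 - 5\right) \left(-27\right) = 7 \left(-27\right) = -189$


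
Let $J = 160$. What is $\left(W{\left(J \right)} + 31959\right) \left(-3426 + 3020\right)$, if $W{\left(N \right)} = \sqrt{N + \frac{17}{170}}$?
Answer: $-12975354 - \frac{203 \sqrt{16010}}{5} \approx -1.298 \cdot 10^{7}$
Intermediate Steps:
$W{\left(N \right)} = \sqrt{\frac{1}{10} + N}$ ($W{\left(N \right)} = \sqrt{N + 17 \cdot \frac{1}{170}} = \sqrt{N + \frac{1}{10}} = \sqrt{\frac{1}{10} + N}$)
$\left(W{\left(J \right)} + 31959\right) \left(-3426 + 3020\right) = \left(\frac{\sqrt{10 + 100 \cdot 160}}{10} + 31959\right) \left(-3426 + 3020\right) = \left(\frac{\sqrt{10 + 16000}}{10} + 31959\right) \left(-406\right) = \left(\frac{\sqrt{16010}}{10} + 31959\right) \left(-406\right) = \left(31959 + \frac{\sqrt{16010}}{10}\right) \left(-406\right) = -12975354 - \frac{203 \sqrt{16010}}{5}$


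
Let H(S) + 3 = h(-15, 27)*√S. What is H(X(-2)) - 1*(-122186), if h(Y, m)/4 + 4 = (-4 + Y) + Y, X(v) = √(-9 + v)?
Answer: 122183 - 152*(-11)^(¼) ≈ 1.2199e+5 - 195.74*I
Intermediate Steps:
h(Y, m) = -32 + 8*Y (h(Y, m) = -16 + 4*((-4 + Y) + Y) = -16 + 4*(-4 + 2*Y) = -16 + (-16 + 8*Y) = -32 + 8*Y)
H(S) = -3 - 152*√S (H(S) = -3 + (-32 + 8*(-15))*√S = -3 + (-32 - 120)*√S = -3 - 152*√S)
H(X(-2)) - 1*(-122186) = (-3 - 152*(-9 - 2)^(¼)) - 1*(-122186) = (-3 - 152*(-11)^(¼)) + 122186 = (-3 - 152*11^(¼)*√I) + 122186 = 122183 - 152*11^(¼)*√I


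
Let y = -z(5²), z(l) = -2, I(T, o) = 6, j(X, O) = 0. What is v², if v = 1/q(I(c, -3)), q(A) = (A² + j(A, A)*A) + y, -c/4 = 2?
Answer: 1/1444 ≈ 0.00069252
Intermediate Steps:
c = -8 (c = -4*2 = -8)
y = 2 (y = -1*(-2) = 2)
q(A) = 2 + A² (q(A) = (A² + 0*A) + 2 = (A² + 0) + 2 = A² + 2 = 2 + A²)
v = 1/38 (v = 1/(2 + 6²) = 1/(2 + 36) = 1/38 ≈ 0.026316)
v² = (1/38)² = 1/1444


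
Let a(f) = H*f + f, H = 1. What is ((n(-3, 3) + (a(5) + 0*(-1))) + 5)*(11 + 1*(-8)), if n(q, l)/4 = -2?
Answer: 21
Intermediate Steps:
n(q, l) = -8 (n(q, l) = 4*(-2) = -8)
a(f) = 2*f (a(f) = 1*f + f = f + f = 2*f)
((n(-3, 3) + (a(5) + 0*(-1))) + 5)*(11 + 1*(-8)) = ((-8 + (2*5 + 0*(-1))) + 5)*(11 + 1*(-8)) = ((-8 + (10 + 0)) + 5)*(11 - 8) = ((-8 + 10) + 5)*3 = (2 + 5)*3 = 7*3 = 21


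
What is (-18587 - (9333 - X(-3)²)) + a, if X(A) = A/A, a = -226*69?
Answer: -43513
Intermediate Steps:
a = -15594
X(A) = 1
(-18587 - (9333 - X(-3)²)) + a = (-18587 - (9333 - 1*1²)) - 15594 = (-18587 - (9333 - 1*1)) - 15594 = (-18587 - (9333 - 1)) - 15594 = (-18587 - 1*9332) - 15594 = (-18587 - 9332) - 15594 = -27919 - 15594 = -43513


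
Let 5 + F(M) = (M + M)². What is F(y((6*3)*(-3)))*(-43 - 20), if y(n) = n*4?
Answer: -11756997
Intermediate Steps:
y(n) = 4*n
F(M) = -5 + 4*M² (F(M) = -5 + (M + M)² = -5 + (2*M)² = -5 + 4*M²)
F(y((6*3)*(-3)))*(-43 - 20) = (-5 + 4*(4*((6*3)*(-3)))²)*(-43 - 20) = (-5 + 4*(4*(18*(-3)))²)*(-63) = (-5 + 4*(4*(-54))²)*(-63) = (-5 + 4*(-216)²)*(-63) = (-5 + 4*46656)*(-63) = (-5 + 186624)*(-63) = 186619*(-63) = -11756997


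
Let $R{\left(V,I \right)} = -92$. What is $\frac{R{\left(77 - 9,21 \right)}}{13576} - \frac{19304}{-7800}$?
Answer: $\frac{8167297}{3309150} \approx 2.4681$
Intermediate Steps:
$\frac{R{\left(77 - 9,21 \right)}}{13576} - \frac{19304}{-7800} = - \frac{92}{13576} - \frac{19304}{-7800} = \left(-92\right) \frac{1}{13576} - - \frac{2413}{975} = - \frac{23}{3394} + \frac{2413}{975} = \frac{8167297}{3309150}$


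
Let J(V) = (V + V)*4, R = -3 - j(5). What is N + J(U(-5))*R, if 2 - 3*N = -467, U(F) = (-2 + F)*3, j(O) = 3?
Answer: 3493/3 ≈ 1164.3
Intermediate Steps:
U(F) = -6 + 3*F
N = 469/3 (N = ⅔ - ⅓*(-467) = ⅔ + 467/3 = 469/3 ≈ 156.33)
R = -6 (R = -3 - 1*3 = -3 - 3 = -6)
J(V) = 8*V (J(V) = (2*V)*4 = 8*V)
N + J(U(-5))*R = 469/3 + (8*(-6 + 3*(-5)))*(-6) = 469/3 + (8*(-6 - 15))*(-6) = 469/3 + (8*(-21))*(-6) = 469/3 - 168*(-6) = 469/3 + 1008 = 3493/3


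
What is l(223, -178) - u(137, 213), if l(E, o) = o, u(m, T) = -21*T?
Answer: 4295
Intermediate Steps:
l(223, -178) - u(137, 213) = -178 - (-21)*213 = -178 - 1*(-4473) = -178 + 4473 = 4295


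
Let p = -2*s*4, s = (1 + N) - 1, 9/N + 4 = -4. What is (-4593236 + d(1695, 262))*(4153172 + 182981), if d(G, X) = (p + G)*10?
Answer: -19843086013988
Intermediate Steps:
N = -9/8 (N = 9/(-4 - 4) = 9/(-8) = 9*(-1/8) = -9/8 ≈ -1.1250)
s = -9/8 (s = (1 - 9/8) - 1 = -1/8 - 1 = -9/8 ≈ -1.1250)
p = 9 (p = -2*(-9/8)*4 = -(-9)*4/4 = -1*(-9) = 9)
d(G, X) = 90 + 10*G (d(G, X) = (9 + G)*10 = 90 + 10*G)
(-4593236 + d(1695, 262))*(4153172 + 182981) = (-4593236 + (90 + 10*1695))*(4153172 + 182981) = (-4593236 + (90 + 16950))*4336153 = (-4593236 + 17040)*4336153 = -4576196*4336153 = -19843086013988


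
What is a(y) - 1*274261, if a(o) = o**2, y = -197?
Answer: -235452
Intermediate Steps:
a(y) - 1*274261 = (-197)**2 - 1*274261 = 38809 - 274261 = -235452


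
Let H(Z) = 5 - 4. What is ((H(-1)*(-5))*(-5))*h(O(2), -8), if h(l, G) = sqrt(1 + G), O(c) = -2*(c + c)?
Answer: 25*I*sqrt(7) ≈ 66.144*I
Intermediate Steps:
H(Z) = 1
O(c) = -4*c
((H(-1)*(-5))*(-5))*h(O(2), -8) = ((1*(-5))*(-5))*sqrt(1 - 8) = (-5*(-5))*sqrt(-7) = 25*(I*sqrt(7)) = 25*I*sqrt(7)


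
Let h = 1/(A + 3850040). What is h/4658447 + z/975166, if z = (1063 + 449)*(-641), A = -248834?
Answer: -8129595719210301289/8179705712717302806 ≈ -0.99387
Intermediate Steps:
h = 1/3601206 (h = 1/(-248834 + 3850040) = 1/3601206 ≈ 2.7768e-7)
z = -969192 (z = 1512*(-641) = -969192)
h/4658447 + z/975166 = (1/3601206)/4658447 - 969192/975166 = (1/3601206)*(1/4658447) - 969192*1/975166 = 1/16776027287082 - 484596/487583 = -8129595719210301289/8179705712717302806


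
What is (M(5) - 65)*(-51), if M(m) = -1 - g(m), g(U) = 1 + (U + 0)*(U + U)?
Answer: 5967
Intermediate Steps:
g(U) = 1 + 2*U² (g(U) = 1 + U*(2*U) = 1 + 2*U²)
M(m) = -2 - 2*m² (M(m) = -1 - (1 + 2*m²) = -1 + (-1 - 2*m²) = -2 - 2*m²)
(M(5) - 65)*(-51) = ((-2 - 2*5²) - 65)*(-51) = ((-2 - 2*25) - 65)*(-51) = ((-2 - 50) - 65)*(-51) = (-52 - 65)*(-51) = -117*(-51) = 5967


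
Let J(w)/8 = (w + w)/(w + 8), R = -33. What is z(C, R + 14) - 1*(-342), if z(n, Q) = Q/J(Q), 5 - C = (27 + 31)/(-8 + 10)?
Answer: 5461/16 ≈ 341.31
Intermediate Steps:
C = -24 (C = 5 - (27 + 31)/(-8 + 10) = 5 - 58/2 = 5 - 1*29 = 5 - 29 = -24)
J(w) = 16*w/(8 + w) (J(w) = 8*((w + w)/(w + 8)) = 8*((2*w)/(8 + w)) = 8*(2*w/(8 + w)) = 16*w/(8 + w))
z(n, Q) = ½ + Q/16 (z(n, Q) = Q/((16*Q/(8 + Q))) = Q*((8 + Q)/(16*Q)) = ½ + Q/16)
z(C, R + 14) - 1*(-342) = (½ + (-33 + 14)/16) - 1*(-342) = (½ + (1/16)*(-19)) + 342 = (½ - 19/16) + 342 = -11/16 + 342 = 5461/16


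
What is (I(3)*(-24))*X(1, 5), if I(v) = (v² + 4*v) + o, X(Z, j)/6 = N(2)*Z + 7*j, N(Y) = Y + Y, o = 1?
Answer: -123552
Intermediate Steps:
N(Y) = 2*Y
X(Z, j) = 24*Z + 42*j (X(Z, j) = 6*((2*2)*Z + 7*j) = 6*(4*Z + 7*j) = 24*Z + 42*j)
I(v) = 1 + v² + 4*v (I(v) = (v² + 4*v) + 1 = 1 + v² + 4*v)
(I(3)*(-24))*X(1, 5) = ((1 + 3² + 4*3)*(-24))*(24*1 + 42*5) = ((1 + 9 + 12)*(-24))*(24 + 210) = (22*(-24))*234 = -528*234 = -123552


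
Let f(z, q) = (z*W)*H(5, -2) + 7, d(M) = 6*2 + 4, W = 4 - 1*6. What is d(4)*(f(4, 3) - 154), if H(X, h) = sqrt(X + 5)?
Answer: -2352 - 128*sqrt(10) ≈ -2756.8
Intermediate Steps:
H(X, h) = sqrt(5 + X)
W = -2 (W = 4 - 6 = -2)
d(M) = 16 (d(M) = 12 + 4 = 16)
f(z, q) = 7 - 2*z*sqrt(10) (f(z, q) = (z*(-2))*sqrt(5 + 5) + 7 = (-2*z)*sqrt(10) + 7 = -2*z*sqrt(10) + 7 = 7 - 2*z*sqrt(10))
d(4)*(f(4, 3) - 154) = 16*((7 - 2*4*sqrt(10)) - 154) = 16*((7 - 8*sqrt(10)) - 154) = 16*(-147 - 8*sqrt(10)) = -2352 - 128*sqrt(10)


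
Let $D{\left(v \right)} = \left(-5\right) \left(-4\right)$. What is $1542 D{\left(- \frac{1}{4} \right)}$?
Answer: $30840$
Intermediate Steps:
$D{\left(v \right)} = 20$
$1542 D{\left(- \frac{1}{4} \right)} = 1542 \cdot 20 = 30840$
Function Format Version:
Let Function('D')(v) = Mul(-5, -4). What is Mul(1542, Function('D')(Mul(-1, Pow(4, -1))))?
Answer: 30840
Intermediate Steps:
Function('D')(v) = 20
Mul(1542, Function('D')(Mul(-1, Pow(4, -1)))) = Mul(1542, 20) = 30840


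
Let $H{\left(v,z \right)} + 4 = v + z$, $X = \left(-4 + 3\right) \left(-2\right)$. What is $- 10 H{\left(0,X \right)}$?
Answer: $20$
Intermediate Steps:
$X = 2$ ($X = \left(-1\right) \left(-2\right) = 2$)
$H{\left(v,z \right)} = -4 + v + z$ ($H{\left(v,z \right)} = -4 + \left(v + z\right) = -4 + v + z$)
$- 10 H{\left(0,X \right)} = - 10 \left(-4 + 0 + 2\right) = \left(-10\right) \left(-2\right) = 20$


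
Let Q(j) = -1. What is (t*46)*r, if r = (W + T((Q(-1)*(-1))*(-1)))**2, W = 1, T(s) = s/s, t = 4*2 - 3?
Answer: 920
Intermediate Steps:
t = 5 (t = 8 - 3 = 5)
T(s) = 1
r = 4 (r = (1 + 1)**2 = 2**2 = 4)
(t*46)*r = (5*46)*4 = 230*4 = 920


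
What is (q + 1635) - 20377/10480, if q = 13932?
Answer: 163121783/10480 ≈ 15565.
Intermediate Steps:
(q + 1635) - 20377/10480 = (13932 + 1635) - 20377/10480 = 15567 - 20377/10480 = 163121783/10480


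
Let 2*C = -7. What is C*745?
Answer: -5215/2 ≈ -2607.5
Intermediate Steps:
C = -7/2 (C = (½)*(-7) = -7/2 ≈ -3.5000)
C*745 = -7/2*745 = -5215/2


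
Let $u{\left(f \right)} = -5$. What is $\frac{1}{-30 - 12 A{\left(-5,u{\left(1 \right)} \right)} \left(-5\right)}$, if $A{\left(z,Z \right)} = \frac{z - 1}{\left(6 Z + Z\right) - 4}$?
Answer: $- \frac{13}{270} \approx -0.048148$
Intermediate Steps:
$A{\left(z,Z \right)} = \frac{-1 + z}{-4 + 7 Z}$ ($A{\left(z,Z \right)} = \frac{-1 + z}{7 Z - 4} = \frac{-1 + z}{-4 + 7 Z}$)
$\frac{1}{-30 - 12 A{\left(-5,u{\left(1 \right)} \right)} \left(-5\right)} = \frac{1}{-30 - 12 \frac{-1 - 5}{-4 + 7 \left(-5\right)} \left(-5\right)} = \frac{1}{-30 - 12 \frac{1}{-4 - 35} \left(-6\right) \left(-5\right)} = \frac{1}{-30 - 12 \frac{1}{-39} \left(-6\right) \left(-5\right)} = \frac{1}{-30 - 12 \left(- \frac{1}{39}\right) \left(-6\right) \left(-5\right)} = \frac{1}{-30 - 12 \cdot \frac{2}{13} \left(-5\right)} = \frac{1}{-30 - - \frac{120}{13}} = \frac{1}{-30 + \frac{120}{13}} = \frac{1}{- \frac{270}{13}} = - \frac{13}{270}$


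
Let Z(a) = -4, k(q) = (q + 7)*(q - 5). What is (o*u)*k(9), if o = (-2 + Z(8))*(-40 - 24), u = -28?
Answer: -688128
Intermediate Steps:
k(q) = (-5 + q)*(7 + q) (k(q) = (7 + q)*(-5 + q) = (-5 + q)*(7 + q))
o = 384 (o = (-2 - 4)*(-40 - 24) = -6*(-64) = 384)
(o*u)*k(9) = (384*(-28))*(-35 + 9² + 2*9) = -10752*(-35 + 81 + 18) = -10752*64 = -688128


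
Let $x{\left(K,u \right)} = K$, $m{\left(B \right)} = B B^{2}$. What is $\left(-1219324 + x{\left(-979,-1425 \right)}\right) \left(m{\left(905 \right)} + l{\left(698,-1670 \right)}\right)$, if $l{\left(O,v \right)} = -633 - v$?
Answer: $-904511356894586$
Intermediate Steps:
$m{\left(B \right)} = B^{3}$
$\left(-1219324 + x{\left(-979,-1425 \right)}\right) \left(m{\left(905 \right)} + l{\left(698,-1670 \right)}\right) = \left(-1219324 - 979\right) \left(905^{3} - -1037\right) = - 1220303 \left(741217625 + \left(-633 + 1670\right)\right) = - 1220303 \left(741217625 + 1037\right) = \left(-1220303\right) 741218662 = -904511356894586$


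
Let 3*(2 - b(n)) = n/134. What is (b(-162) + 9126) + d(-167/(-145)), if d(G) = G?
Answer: 88693624/9715 ≈ 9129.6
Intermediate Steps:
b(n) = 2 - n/402 (b(n) = 2 - n/(3*134) = 2 - n/402)
(b(-162) + 9126) + d(-167/(-145)) = ((2 - 1/402*(-162)) + 9126) - 167/(-145) = ((2 + 27/67) + 9126) - 167*(-1/145) = (161/67 + 9126) + 167/145 = 611603/67 + 167/145 = 88693624/9715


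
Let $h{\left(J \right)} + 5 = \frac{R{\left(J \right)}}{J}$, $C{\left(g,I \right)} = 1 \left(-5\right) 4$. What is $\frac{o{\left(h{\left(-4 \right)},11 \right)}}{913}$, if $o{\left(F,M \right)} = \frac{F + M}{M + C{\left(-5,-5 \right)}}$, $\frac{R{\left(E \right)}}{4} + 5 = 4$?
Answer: $- \frac{7}{8217} \approx -0.00085189$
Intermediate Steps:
$C{\left(g,I \right)} = -20$ ($C{\left(g,I \right)} = \left(-5\right) 4 = -20$)
$R{\left(E \right)} = -4$ ($R{\left(E \right)} = -20 + 4 \cdot 4 = -20 + 16 = -4$)
$h{\left(J \right)} = -5 - \frac{4}{J}$
$o{\left(F,M \right)} = \frac{F + M}{-20 + M}$ ($o{\left(F,M \right)} = \frac{F + M}{M - 20} = \frac{F + M}{-20 + M}$)
$\frac{o{\left(h{\left(-4 \right)},11 \right)}}{913} = \frac{\frac{1}{-20 + 11} \left(\left(-5 - \frac{4}{-4}\right) + 11\right)}{913} = \frac{\left(-5 - -1\right) + 11}{-9} \cdot \frac{1}{913} = - \frac{\left(-5 + 1\right) + 11}{9} \cdot \frac{1}{913} = - \frac{-4 + 11}{9} \cdot \frac{1}{913} = \left(- \frac{1}{9}\right) 7 \cdot \frac{1}{913} = \left(- \frac{7}{9}\right) \frac{1}{913} = - \frac{7}{8217}$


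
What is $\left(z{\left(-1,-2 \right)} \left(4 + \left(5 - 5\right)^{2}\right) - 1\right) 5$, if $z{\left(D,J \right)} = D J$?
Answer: $35$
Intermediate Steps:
$\left(z{\left(-1,-2 \right)} \left(4 + \left(5 - 5\right)^{2}\right) - 1\right) 5 = \left(\left(-1\right) \left(-2\right) \left(4 + \left(5 - 5\right)^{2}\right) - 1\right) 5 = \left(2 \left(4 + 0^{2}\right) - 1\right) 5 = \left(2 \left(4 + 0\right) - 1\right) 5 = \left(2 \cdot 4 - 1\right) 5 = \left(8 - 1\right) 5 = 7 \cdot 5 = 35$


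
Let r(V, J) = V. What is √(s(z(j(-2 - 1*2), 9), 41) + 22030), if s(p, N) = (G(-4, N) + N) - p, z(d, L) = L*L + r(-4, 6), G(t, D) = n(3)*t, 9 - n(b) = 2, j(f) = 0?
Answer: √21966 ≈ 148.21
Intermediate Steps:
n(b) = 7 (n(b) = 9 - 1*2 = 9 - 2 = 7)
G(t, D) = 7*t
z(d, L) = -4 + L² (z(d, L) = L*L - 4 = L² - 4 = -4 + L²)
s(p, N) = -28 + N - p (s(p, N) = (7*(-4) + N) - p = (-28 + N) - p = -28 + N - p)
√(s(z(j(-2 - 1*2), 9), 41) + 22030) = √((-28 + 41 - (-4 + 9²)) + 22030) = √((-28 + 41 - (-4 + 81)) + 22030) = √((-28 + 41 - 1*77) + 22030) = √((-28 + 41 - 77) + 22030) = √(-64 + 22030) = √21966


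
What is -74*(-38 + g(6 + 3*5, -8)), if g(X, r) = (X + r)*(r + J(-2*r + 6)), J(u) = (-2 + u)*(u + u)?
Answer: -836052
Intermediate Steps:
J(u) = 2*u*(-2 + u) (J(u) = (-2 + u)*(2*u) = 2*u*(-2 + u))
g(X, r) = (X + r)*(r + 2*(4 - 2*r)*(6 - 2*r)) (g(X, r) = (X + r)*(r + 2*(-2*r + 6)*(-2 + (-2*r + 6))) = (X + r)*(r + 2*(6 - 2*r)*(-2 + (6 - 2*r))) = (X + r)*(r + 2*(6 - 2*r)*(4 - 2*r)) = (X + r)*(r + 2*(4 - 2*r)*(6 - 2*r)))
-74*(-38 + g(6 + 3*5, -8)) = -74*(-38 + ((-8)**2 + (6 + 3*5)*(-8) + 8*(6 + 3*5)*(-3 - 8)*(-2 - 8) + 8*(-8)*(-3 - 8)*(-2 - 8))) = -74*(-38 + (64 + (6 + 15)*(-8) + 8*(6 + 15)*(-11)*(-10) + 8*(-8)*(-11)*(-10))) = -74*(-38 + (64 + 21*(-8) + 8*21*(-11)*(-10) - 7040)) = -74*(-38 + (64 - 168 + 18480 - 7040)) = -74*(-38 + 11336) = -74*11298 = -836052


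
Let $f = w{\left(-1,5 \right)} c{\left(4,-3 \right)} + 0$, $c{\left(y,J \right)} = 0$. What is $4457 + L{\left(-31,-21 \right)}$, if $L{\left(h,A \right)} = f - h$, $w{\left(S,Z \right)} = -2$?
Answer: $4488$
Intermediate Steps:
$f = 0$ ($f = \left(-2\right) 0 + 0 = 0 + 0 = 0$)
$L{\left(h,A \right)} = - h$ ($L{\left(h,A \right)} = 0 - h = - h$)
$4457 + L{\left(-31,-21 \right)} = 4457 - -31 = 4457 + 31 = 4488$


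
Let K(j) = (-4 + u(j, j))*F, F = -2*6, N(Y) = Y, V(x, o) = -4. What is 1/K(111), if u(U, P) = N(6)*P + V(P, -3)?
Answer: -1/7896 ≈ -0.00012665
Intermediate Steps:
u(U, P) = -4 + 6*P (u(U, P) = 6*P - 4 = -4 + 6*P)
F = -12
K(j) = 96 - 72*j (K(j) = (-4 + (-4 + 6*j))*(-12) = (-8 + 6*j)*(-12) = 96 - 72*j)
1/K(111) = 1/(96 - 72*111) = 1/(96 - 7992) = 1/(-7896) = -1/7896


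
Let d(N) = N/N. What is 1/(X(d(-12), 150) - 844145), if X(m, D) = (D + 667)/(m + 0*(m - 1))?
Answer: -1/843328 ≈ -1.1858e-6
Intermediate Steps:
d(N) = 1
X(m, D) = (667 + D)/m (X(m, D) = (667 + D)/(m + 0*(-1 + m)) = (667 + D)/(m + 0) = (667 + D)/m)
1/(X(d(-12), 150) - 844145) = 1/((667 + 150)/1 - 844145) = 1/(1*817 - 844145) = 1/(817 - 844145) = 1/(-843328) = -1/843328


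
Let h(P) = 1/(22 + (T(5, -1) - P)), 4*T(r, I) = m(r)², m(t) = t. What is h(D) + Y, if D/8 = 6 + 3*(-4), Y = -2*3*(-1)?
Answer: 1834/305 ≈ 6.0131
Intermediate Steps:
Y = 6 (Y = -6*(-1) = 6)
T(r, I) = r²/4
D = -48 (D = 8*(6 + 3*(-4)) = 8*(6 - 12) = 8*(-6) = -48)
h(P) = 1/(113/4 - P) (h(P) = 1/(22 + ((¼)*5² - P)) = 1/(22 + ((¼)*25 - P)) = 1/(22 + (25/4 - P)) = 1/(113/4 - P))
h(D) + Y = 4/(113 - 4*(-48)) + 6 = 4/(113 + 192) + 6 = 4/305 + 6 = 1834/305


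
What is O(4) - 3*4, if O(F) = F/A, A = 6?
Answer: -34/3 ≈ -11.333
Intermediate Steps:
O(F) = F/6
O(4) - 3*4 = (⅙)*4 - 3*4 = ⅔ - 12 = -34/3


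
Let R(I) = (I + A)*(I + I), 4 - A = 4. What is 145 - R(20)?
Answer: -655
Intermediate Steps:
A = 0 (A = 4 - 1*4 = 4 - 4 = 0)
R(I) = 2*I² (R(I) = (I + 0)*(I + I) = I*(2*I) = 2*I²)
145 - R(20) = 145 - 2*20² = 145 - 2*400 = 145 - 1*800 = 145 - 800 = -655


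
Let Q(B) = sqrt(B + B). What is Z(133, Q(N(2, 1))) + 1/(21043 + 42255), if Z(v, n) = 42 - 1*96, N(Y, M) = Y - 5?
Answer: -3418091/63298 ≈ -54.000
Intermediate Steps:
N(Y, M) = -5 + Y
Q(B) = sqrt(2)*sqrt(B) (Q(B) = sqrt(2*B) = sqrt(2)*sqrt(B))
Z(v, n) = -54 (Z(v, n) = 42 - 96 = -54)
Z(133, Q(N(2, 1))) + 1/(21043 + 42255) = -54 + 1/(21043 + 42255) = -54 + 1/63298 = -3418091/63298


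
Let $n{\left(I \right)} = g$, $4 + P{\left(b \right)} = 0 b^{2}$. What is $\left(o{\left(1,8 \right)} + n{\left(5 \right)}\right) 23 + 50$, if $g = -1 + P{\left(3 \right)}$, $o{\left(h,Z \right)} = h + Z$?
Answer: $142$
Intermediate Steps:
$o{\left(h,Z \right)} = Z + h$
$P{\left(b \right)} = -4$ ($P{\left(b \right)} = -4 + 0 b^{2} = -4 + 0 = -4$)
$g = -5$ ($g = -1 - 4 = -5$)
$n{\left(I \right)} = -5$
$\left(o{\left(1,8 \right)} + n{\left(5 \right)}\right) 23 + 50 = \left(\left(8 + 1\right) - 5\right) 23 + 50 = \left(9 - 5\right) 23 + 50 = 4 \cdot 23 + 50 = 92 + 50 = 142$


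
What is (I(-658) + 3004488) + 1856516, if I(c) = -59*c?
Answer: 4899826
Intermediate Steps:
(I(-658) + 3004488) + 1856516 = (-59*(-658) + 3004488) + 1856516 = (38822 + 3004488) + 1856516 = 3043310 + 1856516 = 4899826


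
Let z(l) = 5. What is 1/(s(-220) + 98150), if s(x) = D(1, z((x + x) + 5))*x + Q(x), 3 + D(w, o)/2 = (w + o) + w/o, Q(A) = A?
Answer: 1/96522 ≈ 1.0360e-5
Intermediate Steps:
D(w, o) = -6 + 2*o + 2*w + 2*w/o (D(w, o) = -6 + 2*((w + o) + w/o) = -6 + 2*((o + w) + w/o) = -6 + 2*(o + w + w/o) = -6 + (2*o + 2*w + 2*w/o) = -6 + 2*o + 2*w + 2*w/o)
s(x) = 37*x/5 (s(x) = (2*(1 + 5*(-3 + 5 + 1))/5)*x + x = (2*(1/5)*(1 + 5*3))*x + x = (2*(1/5)*(1 + 15))*x + x = (2*(1/5)*16)*x + x = 32*x/5 + x = 37*x/5)
1/(s(-220) + 98150) = 1/((37/5)*(-220) + 98150) = 1/(-1628 + 98150) = 1/96522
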